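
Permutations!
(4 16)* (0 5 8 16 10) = (0 5 8 16 4 10) = [5, 1, 2, 3, 10, 8, 6, 7, 16, 9, 0, 11, 12, 13, 14, 15, 4]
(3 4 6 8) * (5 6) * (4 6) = (3 6 8)(4 5) = [0, 1, 2, 6, 5, 4, 8, 7, 3]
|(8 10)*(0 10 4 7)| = 5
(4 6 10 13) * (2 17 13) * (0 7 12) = [7, 1, 17, 3, 6, 5, 10, 12, 8, 9, 2, 11, 0, 4, 14, 15, 16, 13] = (0 7 12)(2 17 13 4 6 10)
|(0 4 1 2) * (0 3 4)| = 4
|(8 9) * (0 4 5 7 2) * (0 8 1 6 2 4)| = |(1 6 2 8 9)(4 5 7)| = 15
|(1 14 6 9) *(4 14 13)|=6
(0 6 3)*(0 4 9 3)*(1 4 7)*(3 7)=(0 6)(1 4 9 7)=[6, 4, 2, 3, 9, 5, 0, 1, 8, 7]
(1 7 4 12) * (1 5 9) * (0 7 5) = (0 7 4 12)(1 5 9) = [7, 5, 2, 3, 12, 9, 6, 4, 8, 1, 10, 11, 0]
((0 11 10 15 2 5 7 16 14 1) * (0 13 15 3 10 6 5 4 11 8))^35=(0 8)(1 15 4 6 7 14 13 2 11 5 16)(3 10)=[8, 15, 11, 10, 6, 16, 7, 14, 0, 9, 3, 5, 12, 2, 13, 4, 1]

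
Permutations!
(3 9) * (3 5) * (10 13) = (3 9 5)(10 13) = [0, 1, 2, 9, 4, 3, 6, 7, 8, 5, 13, 11, 12, 10]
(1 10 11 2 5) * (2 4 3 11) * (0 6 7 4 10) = [6, 0, 5, 11, 3, 1, 7, 4, 8, 9, 2, 10] = (0 6 7 4 3 11 10 2 5 1)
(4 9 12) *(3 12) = (3 12 4 9) = [0, 1, 2, 12, 9, 5, 6, 7, 8, 3, 10, 11, 4]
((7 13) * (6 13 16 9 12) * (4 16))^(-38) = (4 6 16 13 9 7 12) = [0, 1, 2, 3, 6, 5, 16, 12, 8, 7, 10, 11, 4, 9, 14, 15, 13]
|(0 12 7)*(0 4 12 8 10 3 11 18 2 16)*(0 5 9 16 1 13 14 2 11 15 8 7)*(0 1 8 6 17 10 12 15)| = 24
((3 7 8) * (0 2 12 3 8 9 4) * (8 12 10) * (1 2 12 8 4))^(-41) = (0 9 4 7 10 3 2 12 1) = [9, 0, 12, 2, 7, 5, 6, 10, 8, 4, 3, 11, 1]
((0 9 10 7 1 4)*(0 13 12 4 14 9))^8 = (1 10 14 7 9)(4 12 13) = [0, 10, 2, 3, 12, 5, 6, 9, 8, 1, 14, 11, 13, 4, 7]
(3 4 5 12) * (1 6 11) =(1 6 11)(3 4 5 12) =[0, 6, 2, 4, 5, 12, 11, 7, 8, 9, 10, 1, 3]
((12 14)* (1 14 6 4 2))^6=(14)=[0, 1, 2, 3, 4, 5, 6, 7, 8, 9, 10, 11, 12, 13, 14]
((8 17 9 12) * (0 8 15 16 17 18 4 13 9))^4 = (0 13 16 18 12)(4 15 8 9 17) = [13, 1, 2, 3, 15, 5, 6, 7, 9, 17, 10, 11, 0, 16, 14, 8, 18, 4, 12]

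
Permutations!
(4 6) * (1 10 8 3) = (1 10 8 3)(4 6) = [0, 10, 2, 1, 6, 5, 4, 7, 3, 9, 8]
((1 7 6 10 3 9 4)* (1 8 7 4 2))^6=(1 3 7)(2 10 8)(4 9 6)=[0, 3, 10, 7, 9, 5, 4, 1, 2, 6, 8]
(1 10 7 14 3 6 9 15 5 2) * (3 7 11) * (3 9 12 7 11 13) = [0, 10, 1, 6, 4, 2, 12, 14, 8, 15, 13, 9, 7, 3, 11, 5] = (1 10 13 3 6 12 7 14 11 9 15 5 2)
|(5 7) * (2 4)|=2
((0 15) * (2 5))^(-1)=(0 15)(2 5)=[15, 1, 5, 3, 4, 2, 6, 7, 8, 9, 10, 11, 12, 13, 14, 0]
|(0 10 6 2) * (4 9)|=|(0 10 6 2)(4 9)|=4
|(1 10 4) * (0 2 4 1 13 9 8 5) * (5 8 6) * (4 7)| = 8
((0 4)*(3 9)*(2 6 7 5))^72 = [0, 1, 2, 3, 4, 5, 6, 7, 8, 9] = (9)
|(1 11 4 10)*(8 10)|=|(1 11 4 8 10)|=5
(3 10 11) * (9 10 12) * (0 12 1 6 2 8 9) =(0 12)(1 6 2 8 9 10 11 3) =[12, 6, 8, 1, 4, 5, 2, 7, 9, 10, 11, 3, 0]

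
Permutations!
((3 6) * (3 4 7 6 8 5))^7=(3 8 5)(4 7 6)=[0, 1, 2, 8, 7, 3, 4, 6, 5]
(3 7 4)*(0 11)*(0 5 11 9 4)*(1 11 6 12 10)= (0 9 4 3 7)(1 11 5 6 12 10)= [9, 11, 2, 7, 3, 6, 12, 0, 8, 4, 1, 5, 10]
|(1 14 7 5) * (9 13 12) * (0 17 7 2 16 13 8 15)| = 13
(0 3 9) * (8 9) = (0 3 8 9) = [3, 1, 2, 8, 4, 5, 6, 7, 9, 0]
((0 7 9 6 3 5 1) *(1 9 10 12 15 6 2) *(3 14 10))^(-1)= (0 1 2 9 5 3 7)(6 15 12 10 14)= [1, 2, 9, 7, 4, 3, 15, 0, 8, 5, 14, 11, 10, 13, 6, 12]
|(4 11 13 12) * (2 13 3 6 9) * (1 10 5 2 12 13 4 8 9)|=|(13)(1 10 5 2 4 11 3 6)(8 9 12)|=24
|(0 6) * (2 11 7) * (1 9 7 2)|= 6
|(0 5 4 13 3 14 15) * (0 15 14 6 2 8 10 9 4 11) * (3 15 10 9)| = 9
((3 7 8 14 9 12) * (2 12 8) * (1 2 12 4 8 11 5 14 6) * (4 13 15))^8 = (1 2 13 15 4 8 6)(3 12 7) = [0, 2, 13, 12, 8, 5, 1, 3, 6, 9, 10, 11, 7, 15, 14, 4]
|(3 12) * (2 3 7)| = 4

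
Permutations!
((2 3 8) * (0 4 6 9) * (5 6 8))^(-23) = [4, 1, 3, 5, 8, 6, 9, 7, 2, 0] = (0 4 8 2 3 5 6 9)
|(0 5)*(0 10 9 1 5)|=4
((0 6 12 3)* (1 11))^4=(12)=[0, 1, 2, 3, 4, 5, 6, 7, 8, 9, 10, 11, 12]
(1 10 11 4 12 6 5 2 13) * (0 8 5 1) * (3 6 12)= (0 8 5 2 13)(1 10 11 4 3 6)= [8, 10, 13, 6, 3, 2, 1, 7, 5, 9, 11, 4, 12, 0]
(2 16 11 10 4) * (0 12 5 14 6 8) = (0 12 5 14 6 8)(2 16 11 10 4) = [12, 1, 16, 3, 2, 14, 8, 7, 0, 9, 4, 10, 5, 13, 6, 15, 11]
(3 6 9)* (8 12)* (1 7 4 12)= (1 7 4 12 8)(3 6 9)= [0, 7, 2, 6, 12, 5, 9, 4, 1, 3, 10, 11, 8]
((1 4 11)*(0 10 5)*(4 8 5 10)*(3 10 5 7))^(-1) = [5, 11, 2, 7, 0, 10, 6, 8, 1, 9, 3, 4] = (0 5 10 3 7 8 1 11 4)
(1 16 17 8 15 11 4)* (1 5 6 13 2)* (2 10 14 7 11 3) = (1 16 17 8 15 3 2)(4 5 6 13 10 14 7 11) = [0, 16, 1, 2, 5, 6, 13, 11, 15, 9, 14, 4, 12, 10, 7, 3, 17, 8]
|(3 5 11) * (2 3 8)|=5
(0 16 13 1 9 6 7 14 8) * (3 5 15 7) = (0 16 13 1 9 6 3 5 15 7 14 8) = [16, 9, 2, 5, 4, 15, 3, 14, 0, 6, 10, 11, 12, 1, 8, 7, 13]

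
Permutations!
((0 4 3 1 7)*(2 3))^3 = (0 3)(1 4)(2 7) = [3, 4, 7, 0, 1, 5, 6, 2]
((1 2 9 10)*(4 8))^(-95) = (1 2 9 10)(4 8) = [0, 2, 9, 3, 8, 5, 6, 7, 4, 10, 1]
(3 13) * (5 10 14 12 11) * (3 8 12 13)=(5 10 14 13 8 12 11)=[0, 1, 2, 3, 4, 10, 6, 7, 12, 9, 14, 5, 11, 8, 13]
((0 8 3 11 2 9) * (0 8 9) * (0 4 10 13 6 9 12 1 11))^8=[6, 8, 0, 13, 12, 5, 2, 7, 10, 4, 1, 3, 9, 11]=(0 6 2)(1 8 10)(3 13 11)(4 12 9)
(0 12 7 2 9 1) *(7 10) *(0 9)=(0 12 10 7 2)(1 9)=[12, 9, 0, 3, 4, 5, 6, 2, 8, 1, 7, 11, 10]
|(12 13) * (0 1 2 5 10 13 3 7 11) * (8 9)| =|(0 1 2 5 10 13 12 3 7 11)(8 9)| =10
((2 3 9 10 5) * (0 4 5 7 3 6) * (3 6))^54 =[0, 1, 2, 3, 4, 5, 6, 7, 8, 9, 10] =(10)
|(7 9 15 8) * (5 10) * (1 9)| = |(1 9 15 8 7)(5 10)| = 10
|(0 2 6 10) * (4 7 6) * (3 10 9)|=|(0 2 4 7 6 9 3 10)|=8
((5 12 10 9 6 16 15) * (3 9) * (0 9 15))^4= (16)(3 10 12 5 15)= [0, 1, 2, 10, 4, 15, 6, 7, 8, 9, 12, 11, 5, 13, 14, 3, 16]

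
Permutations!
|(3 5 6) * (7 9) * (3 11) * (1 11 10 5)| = |(1 11 3)(5 6 10)(7 9)| = 6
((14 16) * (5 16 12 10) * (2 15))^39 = (2 15)(5 10 12 14 16) = [0, 1, 15, 3, 4, 10, 6, 7, 8, 9, 12, 11, 14, 13, 16, 2, 5]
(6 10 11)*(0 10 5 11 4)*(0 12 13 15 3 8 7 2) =(0 10 4 12 13 15 3 8 7 2)(5 11 6) =[10, 1, 0, 8, 12, 11, 5, 2, 7, 9, 4, 6, 13, 15, 14, 3]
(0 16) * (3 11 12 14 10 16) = (0 3 11 12 14 10 16) = [3, 1, 2, 11, 4, 5, 6, 7, 8, 9, 16, 12, 14, 13, 10, 15, 0]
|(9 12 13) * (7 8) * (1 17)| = |(1 17)(7 8)(9 12 13)| = 6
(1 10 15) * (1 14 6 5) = (1 10 15 14 6 5) = [0, 10, 2, 3, 4, 1, 5, 7, 8, 9, 15, 11, 12, 13, 6, 14]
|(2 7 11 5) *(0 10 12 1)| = 4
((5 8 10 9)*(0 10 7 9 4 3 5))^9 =(0 10 4 3 5 8 7 9) =[10, 1, 2, 5, 3, 8, 6, 9, 7, 0, 4]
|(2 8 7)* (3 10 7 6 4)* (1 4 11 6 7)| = 12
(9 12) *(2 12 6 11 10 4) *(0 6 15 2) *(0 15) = (0 6 11 10 4 15 2 12 9) = [6, 1, 12, 3, 15, 5, 11, 7, 8, 0, 4, 10, 9, 13, 14, 2]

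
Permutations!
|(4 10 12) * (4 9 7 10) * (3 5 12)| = |(3 5 12 9 7 10)| = 6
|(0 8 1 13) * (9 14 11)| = 12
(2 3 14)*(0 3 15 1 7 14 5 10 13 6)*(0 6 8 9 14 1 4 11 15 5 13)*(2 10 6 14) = [3, 7, 5, 13, 11, 6, 14, 1, 9, 2, 0, 15, 12, 8, 10, 4] = (0 3 13 8 9 2 5 6 14 10)(1 7)(4 11 15)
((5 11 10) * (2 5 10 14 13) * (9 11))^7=(2 5 9 11 14 13)=[0, 1, 5, 3, 4, 9, 6, 7, 8, 11, 10, 14, 12, 2, 13]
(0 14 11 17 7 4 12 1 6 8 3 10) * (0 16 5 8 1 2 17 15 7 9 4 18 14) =(1 6)(2 17 9 4 12)(3 10 16 5 8)(7 18 14 11 15) =[0, 6, 17, 10, 12, 8, 1, 18, 3, 4, 16, 15, 2, 13, 11, 7, 5, 9, 14]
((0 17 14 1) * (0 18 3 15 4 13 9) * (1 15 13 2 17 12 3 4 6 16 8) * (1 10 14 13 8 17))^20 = (18)(0 16 10)(3 13 15)(6 8 9)(12 17 14) = [16, 1, 2, 13, 4, 5, 8, 7, 9, 6, 0, 11, 17, 15, 12, 3, 10, 14, 18]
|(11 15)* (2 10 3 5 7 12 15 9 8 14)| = 11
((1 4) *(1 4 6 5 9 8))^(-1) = (1 8 9 5 6) = [0, 8, 2, 3, 4, 6, 1, 7, 9, 5]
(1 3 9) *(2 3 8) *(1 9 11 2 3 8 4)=(1 4)(2 8 3 11)=[0, 4, 8, 11, 1, 5, 6, 7, 3, 9, 10, 2]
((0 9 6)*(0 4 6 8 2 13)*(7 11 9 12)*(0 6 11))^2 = (0 7 12)(2 6 11 8 13 4 9) = [7, 1, 6, 3, 9, 5, 11, 12, 13, 2, 10, 8, 0, 4]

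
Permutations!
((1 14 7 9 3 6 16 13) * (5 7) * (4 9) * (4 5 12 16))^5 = [0, 1, 2, 6, 9, 7, 4, 5, 8, 3, 10, 11, 12, 13, 14, 15, 16] = (16)(3 6 4 9)(5 7)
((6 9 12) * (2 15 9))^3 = (2 12 15 6 9) = [0, 1, 12, 3, 4, 5, 9, 7, 8, 2, 10, 11, 15, 13, 14, 6]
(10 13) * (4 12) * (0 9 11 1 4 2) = (0 9 11 1 4 12 2)(10 13) = [9, 4, 0, 3, 12, 5, 6, 7, 8, 11, 13, 1, 2, 10]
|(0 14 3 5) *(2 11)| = 4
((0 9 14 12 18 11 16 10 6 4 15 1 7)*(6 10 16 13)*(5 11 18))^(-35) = (18)(0 9 14 12 5 11 13 6 4 15 1 7) = [9, 7, 2, 3, 15, 11, 4, 0, 8, 14, 10, 13, 5, 6, 12, 1, 16, 17, 18]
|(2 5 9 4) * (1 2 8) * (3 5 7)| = |(1 2 7 3 5 9 4 8)| = 8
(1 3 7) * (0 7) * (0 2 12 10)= (0 7 1 3 2 12 10)= [7, 3, 12, 2, 4, 5, 6, 1, 8, 9, 0, 11, 10]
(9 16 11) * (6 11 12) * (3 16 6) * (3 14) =(3 16 12 14)(6 11 9) =[0, 1, 2, 16, 4, 5, 11, 7, 8, 6, 10, 9, 14, 13, 3, 15, 12]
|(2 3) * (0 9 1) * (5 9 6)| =|(0 6 5 9 1)(2 3)| =10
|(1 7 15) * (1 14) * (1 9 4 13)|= 7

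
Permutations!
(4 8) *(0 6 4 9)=(0 6 4 8 9)=[6, 1, 2, 3, 8, 5, 4, 7, 9, 0]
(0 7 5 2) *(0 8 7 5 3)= (0 5 2 8 7 3)= [5, 1, 8, 0, 4, 2, 6, 3, 7]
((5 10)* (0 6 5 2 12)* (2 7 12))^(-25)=(0 12 7 10 5 6)=[12, 1, 2, 3, 4, 6, 0, 10, 8, 9, 5, 11, 7]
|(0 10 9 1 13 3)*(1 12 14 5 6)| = |(0 10 9 12 14 5 6 1 13 3)| = 10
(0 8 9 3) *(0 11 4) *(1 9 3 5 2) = (0 8 3 11 4)(1 9 5 2) = [8, 9, 1, 11, 0, 2, 6, 7, 3, 5, 10, 4]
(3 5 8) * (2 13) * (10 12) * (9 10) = (2 13)(3 5 8)(9 10 12) = [0, 1, 13, 5, 4, 8, 6, 7, 3, 10, 12, 11, 9, 2]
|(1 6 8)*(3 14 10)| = 3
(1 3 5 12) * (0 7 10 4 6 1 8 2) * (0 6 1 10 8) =[7, 3, 6, 5, 1, 12, 10, 8, 2, 9, 4, 11, 0] =(0 7 8 2 6 10 4 1 3 5 12)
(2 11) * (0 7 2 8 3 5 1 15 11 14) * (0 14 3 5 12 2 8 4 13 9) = (0 7 8 5 1 15 11 4 13 9)(2 3 12) = [7, 15, 3, 12, 13, 1, 6, 8, 5, 0, 10, 4, 2, 9, 14, 11]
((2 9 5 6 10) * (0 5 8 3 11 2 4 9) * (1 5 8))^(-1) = [2, 9, 11, 8, 10, 1, 5, 7, 0, 4, 6, 3] = (0 2 11 3 8)(1 9 4 10 6 5)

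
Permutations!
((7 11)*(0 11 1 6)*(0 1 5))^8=(11)=[0, 1, 2, 3, 4, 5, 6, 7, 8, 9, 10, 11]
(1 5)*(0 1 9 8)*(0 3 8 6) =(0 1 5 9 6)(3 8) =[1, 5, 2, 8, 4, 9, 0, 7, 3, 6]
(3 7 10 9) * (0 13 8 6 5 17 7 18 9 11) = [13, 1, 2, 18, 4, 17, 5, 10, 6, 3, 11, 0, 12, 8, 14, 15, 16, 7, 9] = (0 13 8 6 5 17 7 10 11)(3 18 9)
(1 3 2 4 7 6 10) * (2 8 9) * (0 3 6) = (0 3 8 9 2 4 7)(1 6 10) = [3, 6, 4, 8, 7, 5, 10, 0, 9, 2, 1]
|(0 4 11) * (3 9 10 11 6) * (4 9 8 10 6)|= |(0 9 6 3 8 10 11)|= 7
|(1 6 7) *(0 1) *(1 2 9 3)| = 7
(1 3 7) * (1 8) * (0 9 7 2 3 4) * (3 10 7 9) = (0 3 2 10 7 8 1 4) = [3, 4, 10, 2, 0, 5, 6, 8, 1, 9, 7]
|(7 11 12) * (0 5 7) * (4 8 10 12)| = |(0 5 7 11 4 8 10 12)| = 8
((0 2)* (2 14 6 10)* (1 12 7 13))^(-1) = (0 2 10 6 14)(1 13 7 12) = [2, 13, 10, 3, 4, 5, 14, 12, 8, 9, 6, 11, 1, 7, 0]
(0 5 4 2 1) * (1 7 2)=(0 5 4 1)(2 7)=[5, 0, 7, 3, 1, 4, 6, 2]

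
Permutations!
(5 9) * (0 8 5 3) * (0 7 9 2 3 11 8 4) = (0 4)(2 3 7 9 11 8 5) = [4, 1, 3, 7, 0, 2, 6, 9, 5, 11, 10, 8]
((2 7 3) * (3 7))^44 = [0, 1, 2, 3, 4, 5, 6, 7] = (7)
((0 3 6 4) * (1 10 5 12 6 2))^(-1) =[4, 2, 3, 0, 6, 10, 12, 7, 8, 9, 1, 11, 5] =(0 4 6 12 5 10 1 2 3)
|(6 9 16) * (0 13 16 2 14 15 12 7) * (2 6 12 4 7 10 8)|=22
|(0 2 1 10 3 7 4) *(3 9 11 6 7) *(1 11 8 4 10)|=9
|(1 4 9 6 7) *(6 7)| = 4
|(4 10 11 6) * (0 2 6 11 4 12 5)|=|(0 2 6 12 5)(4 10)|=10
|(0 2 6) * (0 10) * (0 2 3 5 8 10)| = |(0 3 5 8 10 2 6)| = 7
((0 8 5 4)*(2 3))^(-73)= (0 4 5 8)(2 3)= [4, 1, 3, 2, 5, 8, 6, 7, 0]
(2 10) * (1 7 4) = (1 7 4)(2 10) = [0, 7, 10, 3, 1, 5, 6, 4, 8, 9, 2]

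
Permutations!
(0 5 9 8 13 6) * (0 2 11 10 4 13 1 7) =(0 5 9 8 1 7)(2 11 10 4 13 6) =[5, 7, 11, 3, 13, 9, 2, 0, 1, 8, 4, 10, 12, 6]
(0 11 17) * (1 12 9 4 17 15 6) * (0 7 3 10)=(0 11 15 6 1 12 9 4 17 7 3 10)=[11, 12, 2, 10, 17, 5, 1, 3, 8, 4, 0, 15, 9, 13, 14, 6, 16, 7]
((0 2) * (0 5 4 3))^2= (0 5 3 2 4)= [5, 1, 4, 2, 0, 3]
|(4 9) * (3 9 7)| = |(3 9 4 7)| = 4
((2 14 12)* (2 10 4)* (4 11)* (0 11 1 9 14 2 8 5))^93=(0 8 11 5 4)(1 12 9 10 14)=[8, 12, 2, 3, 0, 4, 6, 7, 11, 10, 14, 5, 9, 13, 1]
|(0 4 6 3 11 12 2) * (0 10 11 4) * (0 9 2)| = 6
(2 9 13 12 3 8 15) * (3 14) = (2 9 13 12 14 3 8 15) = [0, 1, 9, 8, 4, 5, 6, 7, 15, 13, 10, 11, 14, 12, 3, 2]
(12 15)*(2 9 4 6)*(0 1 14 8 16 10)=(0 1 14 8 16 10)(2 9 4 6)(12 15)=[1, 14, 9, 3, 6, 5, 2, 7, 16, 4, 0, 11, 15, 13, 8, 12, 10]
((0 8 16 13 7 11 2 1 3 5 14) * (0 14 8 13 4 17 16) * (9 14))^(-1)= (0 8 5 3 1 2 11 7 13)(4 16 17)(9 14)= [8, 2, 11, 1, 16, 3, 6, 13, 5, 14, 10, 7, 12, 0, 9, 15, 17, 4]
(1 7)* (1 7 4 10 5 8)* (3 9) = (1 4 10 5 8)(3 9) = [0, 4, 2, 9, 10, 8, 6, 7, 1, 3, 5]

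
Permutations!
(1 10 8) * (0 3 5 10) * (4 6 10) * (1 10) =(0 3 5 4 6 1)(8 10) =[3, 0, 2, 5, 6, 4, 1, 7, 10, 9, 8]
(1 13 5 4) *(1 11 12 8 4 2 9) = (1 13 5 2 9)(4 11 12 8) = [0, 13, 9, 3, 11, 2, 6, 7, 4, 1, 10, 12, 8, 5]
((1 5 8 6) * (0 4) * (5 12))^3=(0 4)(1 8 12 6 5)=[4, 8, 2, 3, 0, 1, 5, 7, 12, 9, 10, 11, 6]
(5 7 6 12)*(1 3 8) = (1 3 8)(5 7 6 12) = [0, 3, 2, 8, 4, 7, 12, 6, 1, 9, 10, 11, 5]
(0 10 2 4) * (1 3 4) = (0 10 2 1 3 4) = [10, 3, 1, 4, 0, 5, 6, 7, 8, 9, 2]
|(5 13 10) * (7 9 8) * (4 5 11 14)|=6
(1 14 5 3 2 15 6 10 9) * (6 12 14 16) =(1 16 6 10 9)(2 15 12 14 5 3) =[0, 16, 15, 2, 4, 3, 10, 7, 8, 1, 9, 11, 14, 13, 5, 12, 6]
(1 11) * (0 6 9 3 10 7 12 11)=(0 6 9 3 10 7 12 11 1)=[6, 0, 2, 10, 4, 5, 9, 12, 8, 3, 7, 1, 11]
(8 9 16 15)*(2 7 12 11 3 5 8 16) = [0, 1, 7, 5, 4, 8, 6, 12, 9, 2, 10, 3, 11, 13, 14, 16, 15] = (2 7 12 11 3 5 8 9)(15 16)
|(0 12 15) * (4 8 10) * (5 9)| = 6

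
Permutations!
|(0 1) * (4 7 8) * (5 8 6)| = |(0 1)(4 7 6 5 8)| = 10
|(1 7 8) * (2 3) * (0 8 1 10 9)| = |(0 8 10 9)(1 7)(2 3)| = 4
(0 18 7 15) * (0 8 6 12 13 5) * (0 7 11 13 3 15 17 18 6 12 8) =(0 6 8 12 3 15)(5 7 17 18 11 13) =[6, 1, 2, 15, 4, 7, 8, 17, 12, 9, 10, 13, 3, 5, 14, 0, 16, 18, 11]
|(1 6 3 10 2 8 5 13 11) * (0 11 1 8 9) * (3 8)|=|(0 11 3 10 2 9)(1 6 8 5 13)|=30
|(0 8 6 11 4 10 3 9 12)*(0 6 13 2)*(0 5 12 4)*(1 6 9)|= |(0 8 13 2 5 12 9 4 10 3 1 6 11)|= 13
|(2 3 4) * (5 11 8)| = |(2 3 4)(5 11 8)| = 3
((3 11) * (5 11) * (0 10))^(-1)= (0 10)(3 11 5)= [10, 1, 2, 11, 4, 3, 6, 7, 8, 9, 0, 5]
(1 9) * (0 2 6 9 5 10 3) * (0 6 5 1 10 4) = [2, 1, 5, 6, 0, 4, 9, 7, 8, 10, 3] = (0 2 5 4)(3 6 9 10)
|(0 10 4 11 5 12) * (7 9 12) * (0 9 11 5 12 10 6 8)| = |(0 6 8)(4 5 7 11 12 9 10)| = 21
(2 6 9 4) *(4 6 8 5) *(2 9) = (2 8 5 4 9 6) = [0, 1, 8, 3, 9, 4, 2, 7, 5, 6]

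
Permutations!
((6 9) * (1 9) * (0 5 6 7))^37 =(0 5 6 1 9 7) =[5, 9, 2, 3, 4, 6, 1, 0, 8, 7]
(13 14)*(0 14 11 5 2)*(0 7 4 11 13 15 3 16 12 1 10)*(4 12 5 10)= (0 14 15 3 16 5 2 7 12 1 4 11 10)= [14, 4, 7, 16, 11, 2, 6, 12, 8, 9, 0, 10, 1, 13, 15, 3, 5]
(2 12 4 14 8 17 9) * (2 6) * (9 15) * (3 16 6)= [0, 1, 12, 16, 14, 5, 2, 7, 17, 3, 10, 11, 4, 13, 8, 9, 6, 15]= (2 12 4 14 8 17 15 9 3 16 6)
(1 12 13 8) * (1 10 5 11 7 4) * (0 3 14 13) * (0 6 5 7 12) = (0 3 14 13 8 10 7 4 1)(5 11 12 6) = [3, 0, 2, 14, 1, 11, 5, 4, 10, 9, 7, 12, 6, 8, 13]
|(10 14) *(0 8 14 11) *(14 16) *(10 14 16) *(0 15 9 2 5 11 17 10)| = 10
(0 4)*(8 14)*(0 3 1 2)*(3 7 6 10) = (0 4 7 6 10 3 1 2)(8 14) = [4, 2, 0, 1, 7, 5, 10, 6, 14, 9, 3, 11, 12, 13, 8]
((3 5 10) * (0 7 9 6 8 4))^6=(10)=[0, 1, 2, 3, 4, 5, 6, 7, 8, 9, 10]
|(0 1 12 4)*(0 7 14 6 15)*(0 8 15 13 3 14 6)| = 18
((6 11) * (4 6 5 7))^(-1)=(4 7 5 11 6)=[0, 1, 2, 3, 7, 11, 4, 5, 8, 9, 10, 6]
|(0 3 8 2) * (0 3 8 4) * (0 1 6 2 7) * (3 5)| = 6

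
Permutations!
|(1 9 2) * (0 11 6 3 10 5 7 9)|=|(0 11 6 3 10 5 7 9 2 1)|=10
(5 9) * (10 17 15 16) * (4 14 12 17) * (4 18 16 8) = (4 14 12 17 15 8)(5 9)(10 18 16) = [0, 1, 2, 3, 14, 9, 6, 7, 4, 5, 18, 11, 17, 13, 12, 8, 10, 15, 16]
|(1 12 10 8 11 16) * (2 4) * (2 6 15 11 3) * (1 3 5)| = 35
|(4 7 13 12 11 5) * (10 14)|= 6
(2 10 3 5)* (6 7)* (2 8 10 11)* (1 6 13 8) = [0, 6, 11, 5, 4, 1, 7, 13, 10, 9, 3, 2, 12, 8] = (1 6 7 13 8 10 3 5)(2 11)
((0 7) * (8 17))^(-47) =(0 7)(8 17) =[7, 1, 2, 3, 4, 5, 6, 0, 17, 9, 10, 11, 12, 13, 14, 15, 16, 8]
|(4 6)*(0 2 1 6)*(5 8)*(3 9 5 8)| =|(0 2 1 6 4)(3 9 5)| =15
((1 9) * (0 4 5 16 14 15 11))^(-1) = [11, 9, 2, 3, 0, 4, 6, 7, 8, 1, 10, 15, 12, 13, 16, 14, 5] = (0 11 15 14 16 5 4)(1 9)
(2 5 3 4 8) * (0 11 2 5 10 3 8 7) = (0 11 2 10 3 4 7)(5 8) = [11, 1, 10, 4, 7, 8, 6, 0, 5, 9, 3, 2]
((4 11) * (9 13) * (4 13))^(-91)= [0, 1, 2, 3, 11, 5, 6, 7, 8, 4, 10, 13, 12, 9]= (4 11 13 9)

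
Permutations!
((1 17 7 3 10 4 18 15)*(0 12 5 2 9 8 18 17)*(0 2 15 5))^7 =[12, 1, 2, 4, 7, 5, 6, 10, 8, 9, 17, 11, 0, 13, 14, 15, 16, 3, 18] =(18)(0 12)(3 4 7 10 17)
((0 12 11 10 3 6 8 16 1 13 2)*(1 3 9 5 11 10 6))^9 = (0 3 11 12 1 6 10 13 8 9 2 16 5) = [3, 6, 16, 11, 4, 0, 10, 7, 9, 2, 13, 12, 1, 8, 14, 15, 5]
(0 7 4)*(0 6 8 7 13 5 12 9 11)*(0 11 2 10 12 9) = (0 13 5 9 2 10 12)(4 6 8 7) = [13, 1, 10, 3, 6, 9, 8, 4, 7, 2, 12, 11, 0, 5]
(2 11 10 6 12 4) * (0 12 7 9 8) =[12, 1, 11, 3, 2, 5, 7, 9, 0, 8, 6, 10, 4] =(0 12 4 2 11 10 6 7 9 8)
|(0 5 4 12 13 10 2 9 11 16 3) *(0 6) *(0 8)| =13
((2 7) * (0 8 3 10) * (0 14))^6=[8, 1, 2, 10, 4, 5, 6, 7, 3, 9, 14, 11, 12, 13, 0]=(0 8 3 10 14)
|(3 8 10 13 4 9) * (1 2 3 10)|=4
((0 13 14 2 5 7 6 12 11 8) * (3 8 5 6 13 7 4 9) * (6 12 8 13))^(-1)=[8, 1, 14, 9, 5, 11, 7, 0, 6, 4, 10, 12, 2, 3, 13]=(0 8 6 7)(2 14 13 3 9 4 5 11 12)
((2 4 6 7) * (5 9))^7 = (2 7 6 4)(5 9) = [0, 1, 7, 3, 2, 9, 4, 6, 8, 5]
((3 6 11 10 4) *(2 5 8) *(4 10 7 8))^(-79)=(2 5 4 3 6 11 7 8)=[0, 1, 5, 6, 3, 4, 11, 8, 2, 9, 10, 7]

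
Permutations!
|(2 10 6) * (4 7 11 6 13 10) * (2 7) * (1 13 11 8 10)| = |(1 13)(2 4)(6 7 8 10 11)| = 10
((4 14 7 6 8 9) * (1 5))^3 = [0, 5, 2, 3, 6, 1, 4, 9, 14, 7, 10, 11, 12, 13, 8] = (1 5)(4 6)(7 9)(8 14)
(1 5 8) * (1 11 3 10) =(1 5 8 11 3 10) =[0, 5, 2, 10, 4, 8, 6, 7, 11, 9, 1, 3]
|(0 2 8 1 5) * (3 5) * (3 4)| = 7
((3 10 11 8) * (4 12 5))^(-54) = (12)(3 11)(8 10) = [0, 1, 2, 11, 4, 5, 6, 7, 10, 9, 8, 3, 12]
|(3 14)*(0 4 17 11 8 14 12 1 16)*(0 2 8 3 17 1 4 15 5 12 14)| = 36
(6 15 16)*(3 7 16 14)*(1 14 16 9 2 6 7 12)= (1 14 3 12)(2 6 15 16 7 9)= [0, 14, 6, 12, 4, 5, 15, 9, 8, 2, 10, 11, 1, 13, 3, 16, 7]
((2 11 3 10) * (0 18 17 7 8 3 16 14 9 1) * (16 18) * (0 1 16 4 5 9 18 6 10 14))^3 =(0 9 4 16 5)(2 10 6 11)(3 17)(7 14)(8 18) =[9, 1, 10, 17, 16, 0, 11, 14, 18, 4, 6, 2, 12, 13, 7, 15, 5, 3, 8]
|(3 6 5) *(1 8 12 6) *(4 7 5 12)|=6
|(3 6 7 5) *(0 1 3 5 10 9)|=7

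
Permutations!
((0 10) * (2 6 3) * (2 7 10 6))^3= (0 7 6 10 3)= [7, 1, 2, 0, 4, 5, 10, 6, 8, 9, 3]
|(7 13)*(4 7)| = |(4 7 13)| = 3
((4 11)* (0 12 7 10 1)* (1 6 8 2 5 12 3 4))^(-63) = (12)(0 4 1 3 11) = [4, 3, 2, 11, 1, 5, 6, 7, 8, 9, 10, 0, 12]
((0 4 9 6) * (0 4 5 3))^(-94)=(0 3 5)(4 6 9)=[3, 1, 2, 5, 6, 0, 9, 7, 8, 4]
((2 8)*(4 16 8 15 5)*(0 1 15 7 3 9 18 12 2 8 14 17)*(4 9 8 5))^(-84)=(2 5)(3 18)(7 9)(8 12)=[0, 1, 5, 18, 4, 2, 6, 9, 12, 7, 10, 11, 8, 13, 14, 15, 16, 17, 3]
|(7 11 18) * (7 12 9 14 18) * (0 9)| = 10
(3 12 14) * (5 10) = (3 12 14)(5 10) = [0, 1, 2, 12, 4, 10, 6, 7, 8, 9, 5, 11, 14, 13, 3]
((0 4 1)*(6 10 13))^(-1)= (0 1 4)(6 13 10)= [1, 4, 2, 3, 0, 5, 13, 7, 8, 9, 6, 11, 12, 10]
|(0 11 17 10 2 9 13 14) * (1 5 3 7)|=|(0 11 17 10 2 9 13 14)(1 5 3 7)|=8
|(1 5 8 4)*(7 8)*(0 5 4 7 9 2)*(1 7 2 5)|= 6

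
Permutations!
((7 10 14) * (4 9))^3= (14)(4 9)= [0, 1, 2, 3, 9, 5, 6, 7, 8, 4, 10, 11, 12, 13, 14]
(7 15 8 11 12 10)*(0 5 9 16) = [5, 1, 2, 3, 4, 9, 6, 15, 11, 16, 7, 12, 10, 13, 14, 8, 0] = (0 5 9 16)(7 15 8 11 12 10)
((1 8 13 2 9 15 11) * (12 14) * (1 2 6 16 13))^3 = (16)(1 8)(2 11 15 9)(12 14) = [0, 8, 11, 3, 4, 5, 6, 7, 1, 2, 10, 15, 14, 13, 12, 9, 16]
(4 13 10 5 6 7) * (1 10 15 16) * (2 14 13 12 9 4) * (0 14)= [14, 10, 0, 3, 12, 6, 7, 2, 8, 4, 5, 11, 9, 15, 13, 16, 1]= (0 14 13 15 16 1 10 5 6 7 2)(4 12 9)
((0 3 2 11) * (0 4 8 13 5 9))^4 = (0 4 9 11 5 2 13 3 8) = [4, 1, 13, 8, 9, 2, 6, 7, 0, 11, 10, 5, 12, 3]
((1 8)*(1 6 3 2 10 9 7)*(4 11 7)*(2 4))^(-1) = (1 7 11 4 3 6 8)(2 9 10) = [0, 7, 9, 6, 3, 5, 8, 11, 1, 10, 2, 4]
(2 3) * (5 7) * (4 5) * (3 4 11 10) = (2 4 5 7 11 10 3) = [0, 1, 4, 2, 5, 7, 6, 11, 8, 9, 3, 10]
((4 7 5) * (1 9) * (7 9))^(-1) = [0, 9, 2, 3, 5, 7, 6, 1, 8, 4] = (1 9 4 5 7)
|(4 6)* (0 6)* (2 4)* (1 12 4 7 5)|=8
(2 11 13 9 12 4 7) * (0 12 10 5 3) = (0 12 4 7 2 11 13 9 10 5 3) = [12, 1, 11, 0, 7, 3, 6, 2, 8, 10, 5, 13, 4, 9]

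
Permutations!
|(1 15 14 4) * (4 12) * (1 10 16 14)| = |(1 15)(4 10 16 14 12)| = 10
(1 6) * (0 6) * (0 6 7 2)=(0 7 2)(1 6)=[7, 6, 0, 3, 4, 5, 1, 2]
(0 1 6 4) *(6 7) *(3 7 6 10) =(0 1 6 4)(3 7 10) =[1, 6, 2, 7, 0, 5, 4, 10, 8, 9, 3]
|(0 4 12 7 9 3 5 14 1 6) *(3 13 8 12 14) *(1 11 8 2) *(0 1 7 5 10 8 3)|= |(0 4 14 11 3 10 8 12 5)(1 6)(2 7 9 13)|= 36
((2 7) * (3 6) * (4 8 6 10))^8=(3 8 10 6 4)=[0, 1, 2, 8, 3, 5, 4, 7, 10, 9, 6]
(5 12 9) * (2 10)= [0, 1, 10, 3, 4, 12, 6, 7, 8, 5, 2, 11, 9]= (2 10)(5 12 9)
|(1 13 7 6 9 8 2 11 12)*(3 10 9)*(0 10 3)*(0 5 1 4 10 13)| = |(0 13 7 6 5 1)(2 11 12 4 10 9 8)| = 42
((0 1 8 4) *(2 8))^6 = (0 1 2 8 4) = [1, 2, 8, 3, 0, 5, 6, 7, 4]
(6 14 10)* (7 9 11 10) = (6 14 7 9 11 10) = [0, 1, 2, 3, 4, 5, 14, 9, 8, 11, 6, 10, 12, 13, 7]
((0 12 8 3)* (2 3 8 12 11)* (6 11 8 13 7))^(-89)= (0 3 2 11 6 7 13 8)= [3, 1, 11, 2, 4, 5, 7, 13, 0, 9, 10, 6, 12, 8]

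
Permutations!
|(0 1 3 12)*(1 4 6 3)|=5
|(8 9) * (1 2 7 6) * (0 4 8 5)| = 20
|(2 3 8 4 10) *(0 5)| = |(0 5)(2 3 8 4 10)| = 10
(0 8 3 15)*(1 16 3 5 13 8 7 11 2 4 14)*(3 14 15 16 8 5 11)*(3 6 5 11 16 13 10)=[7, 8, 4, 13, 15, 10, 5, 6, 16, 9, 3, 2, 12, 11, 1, 0, 14]=(0 7 6 5 10 3 13 11 2 4 15)(1 8 16 14)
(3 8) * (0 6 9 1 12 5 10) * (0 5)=(0 6 9 1 12)(3 8)(5 10)=[6, 12, 2, 8, 4, 10, 9, 7, 3, 1, 5, 11, 0]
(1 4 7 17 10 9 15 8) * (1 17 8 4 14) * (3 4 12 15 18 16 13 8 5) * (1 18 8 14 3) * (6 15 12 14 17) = [0, 3, 2, 4, 7, 1, 15, 5, 6, 8, 9, 11, 12, 17, 18, 14, 13, 10, 16] = (1 3 4 7 5)(6 15 14 18 16 13 17 10 9 8)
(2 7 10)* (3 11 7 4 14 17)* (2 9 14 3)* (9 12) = (2 4 3 11 7 10 12 9 14 17) = [0, 1, 4, 11, 3, 5, 6, 10, 8, 14, 12, 7, 9, 13, 17, 15, 16, 2]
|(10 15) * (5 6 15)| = |(5 6 15 10)| = 4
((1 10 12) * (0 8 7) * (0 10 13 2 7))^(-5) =(0 8)(1 13 2 7 10 12) =[8, 13, 7, 3, 4, 5, 6, 10, 0, 9, 12, 11, 1, 2]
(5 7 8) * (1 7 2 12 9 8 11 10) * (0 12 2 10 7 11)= [12, 11, 2, 3, 4, 10, 6, 0, 5, 8, 1, 7, 9]= (0 12 9 8 5 10 1 11 7)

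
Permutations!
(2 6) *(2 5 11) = (2 6 5 11) = [0, 1, 6, 3, 4, 11, 5, 7, 8, 9, 10, 2]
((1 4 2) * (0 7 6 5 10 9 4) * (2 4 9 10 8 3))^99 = (10)(0 5 2 7 8 1 6 3) = [5, 6, 7, 0, 4, 2, 3, 8, 1, 9, 10]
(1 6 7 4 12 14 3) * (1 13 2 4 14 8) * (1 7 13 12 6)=(2 4 6 13)(3 12 8 7 14)=[0, 1, 4, 12, 6, 5, 13, 14, 7, 9, 10, 11, 8, 2, 3]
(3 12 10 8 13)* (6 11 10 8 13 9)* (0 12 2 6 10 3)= (0 12 8 9 10 13)(2 6 11 3)= [12, 1, 6, 2, 4, 5, 11, 7, 9, 10, 13, 3, 8, 0]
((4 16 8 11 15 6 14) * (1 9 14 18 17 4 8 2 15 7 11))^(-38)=(1 14)(2 17 15 4 6 16 18)(8 9)=[0, 14, 17, 3, 6, 5, 16, 7, 9, 8, 10, 11, 12, 13, 1, 4, 18, 15, 2]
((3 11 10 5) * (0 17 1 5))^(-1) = (0 10 11 3 5 1 17) = [10, 17, 2, 5, 4, 1, 6, 7, 8, 9, 11, 3, 12, 13, 14, 15, 16, 0]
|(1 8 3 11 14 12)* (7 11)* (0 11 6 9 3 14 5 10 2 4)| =12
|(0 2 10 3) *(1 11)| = |(0 2 10 3)(1 11)| = 4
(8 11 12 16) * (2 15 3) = [0, 1, 15, 2, 4, 5, 6, 7, 11, 9, 10, 12, 16, 13, 14, 3, 8] = (2 15 3)(8 11 12 16)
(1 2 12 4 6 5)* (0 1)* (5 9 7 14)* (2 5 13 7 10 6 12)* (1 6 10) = (0 6 9 1 5)(4 12)(7 14 13) = [6, 5, 2, 3, 12, 0, 9, 14, 8, 1, 10, 11, 4, 7, 13]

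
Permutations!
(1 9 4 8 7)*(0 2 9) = (0 2 9 4 8 7 1) = [2, 0, 9, 3, 8, 5, 6, 1, 7, 4]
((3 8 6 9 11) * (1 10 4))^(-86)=(1 10 4)(3 11 9 6 8)=[0, 10, 2, 11, 1, 5, 8, 7, 3, 6, 4, 9]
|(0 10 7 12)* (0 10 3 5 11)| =12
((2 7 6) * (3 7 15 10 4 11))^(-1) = (2 6 7 3 11 4 10 15) = [0, 1, 6, 11, 10, 5, 7, 3, 8, 9, 15, 4, 12, 13, 14, 2]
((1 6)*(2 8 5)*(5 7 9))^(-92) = [0, 1, 9, 3, 4, 7, 6, 2, 5, 8] = (2 9 8 5 7)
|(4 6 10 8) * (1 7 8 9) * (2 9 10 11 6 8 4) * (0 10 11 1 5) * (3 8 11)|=35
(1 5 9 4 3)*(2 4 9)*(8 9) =[0, 5, 4, 1, 3, 2, 6, 7, 9, 8] =(1 5 2 4 3)(8 9)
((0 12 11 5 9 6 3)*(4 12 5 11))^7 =(0 9 3 5 6)(4 12) =[9, 1, 2, 5, 12, 6, 0, 7, 8, 3, 10, 11, 4]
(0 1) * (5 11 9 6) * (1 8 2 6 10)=(0 8 2 6 5 11 9 10 1)=[8, 0, 6, 3, 4, 11, 5, 7, 2, 10, 1, 9]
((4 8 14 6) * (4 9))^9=(4 9 6 14 8)=[0, 1, 2, 3, 9, 5, 14, 7, 4, 6, 10, 11, 12, 13, 8]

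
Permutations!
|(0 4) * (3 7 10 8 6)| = 10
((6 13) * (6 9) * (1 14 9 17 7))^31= (1 6 7 9 17 14 13)= [0, 6, 2, 3, 4, 5, 7, 9, 8, 17, 10, 11, 12, 1, 13, 15, 16, 14]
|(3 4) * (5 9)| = |(3 4)(5 9)| = 2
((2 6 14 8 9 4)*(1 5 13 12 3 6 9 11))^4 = [0, 3, 9, 11, 2, 6, 1, 7, 13, 4, 10, 12, 8, 14, 5] = (1 3 11 12 8 13 14 5 6)(2 9 4)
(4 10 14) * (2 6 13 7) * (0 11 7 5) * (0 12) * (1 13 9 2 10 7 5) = [11, 13, 6, 3, 7, 12, 9, 10, 8, 2, 14, 5, 0, 1, 4] = (0 11 5 12)(1 13)(2 6 9)(4 7 10 14)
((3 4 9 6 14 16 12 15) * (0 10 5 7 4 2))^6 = (0 6 2 9 3 4 15 7 12 5 16 10 14) = [6, 1, 9, 4, 15, 16, 2, 12, 8, 3, 14, 11, 5, 13, 0, 7, 10]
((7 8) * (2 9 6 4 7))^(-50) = (2 7 6)(4 9 8) = [0, 1, 7, 3, 9, 5, 2, 6, 4, 8]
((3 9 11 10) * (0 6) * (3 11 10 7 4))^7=(0 6)(3 9 10 11 7 4)=[6, 1, 2, 9, 3, 5, 0, 4, 8, 10, 11, 7]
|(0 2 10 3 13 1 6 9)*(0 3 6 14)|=9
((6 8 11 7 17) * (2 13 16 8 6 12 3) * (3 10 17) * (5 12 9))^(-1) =(2 3 7 11 8 16 13)(5 9 17 10 12) =[0, 1, 3, 7, 4, 9, 6, 11, 16, 17, 12, 8, 5, 2, 14, 15, 13, 10]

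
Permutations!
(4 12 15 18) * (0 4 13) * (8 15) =[4, 1, 2, 3, 12, 5, 6, 7, 15, 9, 10, 11, 8, 0, 14, 18, 16, 17, 13] =(0 4 12 8 15 18 13)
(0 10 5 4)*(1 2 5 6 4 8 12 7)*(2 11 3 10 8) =[8, 11, 5, 10, 0, 2, 4, 1, 12, 9, 6, 3, 7] =(0 8 12 7 1 11 3 10 6 4)(2 5)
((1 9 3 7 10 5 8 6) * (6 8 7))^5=(1 9 3 6)(5 10 7)=[0, 9, 2, 6, 4, 10, 1, 5, 8, 3, 7]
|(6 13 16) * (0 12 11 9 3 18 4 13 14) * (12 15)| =|(0 15 12 11 9 3 18 4 13 16 6 14)| =12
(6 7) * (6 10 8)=(6 7 10 8)=[0, 1, 2, 3, 4, 5, 7, 10, 6, 9, 8]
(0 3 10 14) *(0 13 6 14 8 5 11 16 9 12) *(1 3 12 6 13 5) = (0 12)(1 3 10 8)(5 11 16 9 6 14) = [12, 3, 2, 10, 4, 11, 14, 7, 1, 6, 8, 16, 0, 13, 5, 15, 9]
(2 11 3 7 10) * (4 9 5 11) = [0, 1, 4, 7, 9, 11, 6, 10, 8, 5, 2, 3] = (2 4 9 5 11 3 7 10)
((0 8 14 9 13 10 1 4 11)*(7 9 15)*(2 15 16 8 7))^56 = (8 16 14) = [0, 1, 2, 3, 4, 5, 6, 7, 16, 9, 10, 11, 12, 13, 8, 15, 14]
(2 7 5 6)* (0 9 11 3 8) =(0 9 11 3 8)(2 7 5 6) =[9, 1, 7, 8, 4, 6, 2, 5, 0, 11, 10, 3]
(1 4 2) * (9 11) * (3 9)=[0, 4, 1, 9, 2, 5, 6, 7, 8, 11, 10, 3]=(1 4 2)(3 9 11)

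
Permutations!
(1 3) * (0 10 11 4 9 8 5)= (0 10 11 4 9 8 5)(1 3)= [10, 3, 2, 1, 9, 0, 6, 7, 5, 8, 11, 4]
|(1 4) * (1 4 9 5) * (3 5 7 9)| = 6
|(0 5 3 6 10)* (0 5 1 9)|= |(0 1 9)(3 6 10 5)|= 12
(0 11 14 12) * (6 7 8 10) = [11, 1, 2, 3, 4, 5, 7, 8, 10, 9, 6, 14, 0, 13, 12] = (0 11 14 12)(6 7 8 10)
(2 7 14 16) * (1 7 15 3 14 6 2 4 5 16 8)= (1 7 6 2 15 3 14 8)(4 5 16)= [0, 7, 15, 14, 5, 16, 2, 6, 1, 9, 10, 11, 12, 13, 8, 3, 4]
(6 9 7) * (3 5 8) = (3 5 8)(6 9 7) = [0, 1, 2, 5, 4, 8, 9, 6, 3, 7]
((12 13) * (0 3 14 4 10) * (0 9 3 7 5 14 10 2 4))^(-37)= (0 14 5 7)(2 4)(3 9 10)(12 13)= [14, 1, 4, 9, 2, 7, 6, 0, 8, 10, 3, 11, 13, 12, 5]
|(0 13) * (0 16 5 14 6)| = 6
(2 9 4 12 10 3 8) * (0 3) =[3, 1, 9, 8, 12, 5, 6, 7, 2, 4, 0, 11, 10] =(0 3 8 2 9 4 12 10)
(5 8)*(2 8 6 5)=(2 8)(5 6)=[0, 1, 8, 3, 4, 6, 5, 7, 2]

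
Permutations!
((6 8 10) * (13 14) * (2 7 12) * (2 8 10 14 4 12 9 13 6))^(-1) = (2 10 6 14 8 12 4 13 9 7) = [0, 1, 10, 3, 13, 5, 14, 2, 12, 7, 6, 11, 4, 9, 8]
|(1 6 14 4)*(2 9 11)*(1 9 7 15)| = |(1 6 14 4 9 11 2 7 15)| = 9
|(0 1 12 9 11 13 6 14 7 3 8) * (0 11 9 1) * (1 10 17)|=28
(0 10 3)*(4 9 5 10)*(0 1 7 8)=(0 4 9 5 10 3 1 7 8)=[4, 7, 2, 1, 9, 10, 6, 8, 0, 5, 3]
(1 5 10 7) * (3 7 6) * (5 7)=[0, 7, 2, 5, 4, 10, 3, 1, 8, 9, 6]=(1 7)(3 5 10 6)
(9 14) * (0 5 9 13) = (0 5 9 14 13) = [5, 1, 2, 3, 4, 9, 6, 7, 8, 14, 10, 11, 12, 0, 13]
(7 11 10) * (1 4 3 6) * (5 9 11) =(1 4 3 6)(5 9 11 10 7) =[0, 4, 2, 6, 3, 9, 1, 5, 8, 11, 7, 10]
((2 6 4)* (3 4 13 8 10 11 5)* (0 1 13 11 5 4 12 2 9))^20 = (0 12 1 2 13 6 8 11 10 4 5 9 3) = [12, 2, 13, 0, 5, 9, 8, 7, 11, 3, 4, 10, 1, 6]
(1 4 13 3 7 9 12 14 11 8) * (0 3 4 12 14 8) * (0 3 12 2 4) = (0 12 8 1 2 4 13)(3 7 9 14 11) = [12, 2, 4, 7, 13, 5, 6, 9, 1, 14, 10, 3, 8, 0, 11]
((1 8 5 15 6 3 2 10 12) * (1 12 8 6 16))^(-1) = [0, 16, 3, 6, 4, 8, 1, 7, 10, 9, 2, 11, 12, 13, 14, 5, 15] = (1 16 15 5 8 10 2 3 6)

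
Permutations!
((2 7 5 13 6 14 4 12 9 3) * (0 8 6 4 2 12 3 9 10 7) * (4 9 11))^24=[2, 1, 14, 9, 13, 12, 8, 3, 0, 7, 4, 5, 11, 10, 6]=(0 2 14 6 8)(3 9 7)(4 13 10)(5 12 11)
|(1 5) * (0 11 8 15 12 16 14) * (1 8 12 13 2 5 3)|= |(0 11 12 16 14)(1 3)(2 5 8 15 13)|= 10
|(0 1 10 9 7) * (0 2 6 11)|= 8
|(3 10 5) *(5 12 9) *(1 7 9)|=|(1 7 9 5 3 10 12)|=7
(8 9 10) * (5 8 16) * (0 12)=[12, 1, 2, 3, 4, 8, 6, 7, 9, 10, 16, 11, 0, 13, 14, 15, 5]=(0 12)(5 8 9 10 16)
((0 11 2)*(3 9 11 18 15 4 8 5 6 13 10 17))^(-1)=(0 2 11 9 3 17 10 13 6 5 8 4 15 18)=[2, 1, 11, 17, 15, 8, 5, 7, 4, 3, 13, 9, 12, 6, 14, 18, 16, 10, 0]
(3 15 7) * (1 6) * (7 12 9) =[0, 6, 2, 15, 4, 5, 1, 3, 8, 7, 10, 11, 9, 13, 14, 12] =(1 6)(3 15 12 9 7)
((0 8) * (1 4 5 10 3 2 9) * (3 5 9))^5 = [8, 9, 3, 2, 1, 10, 6, 7, 0, 4, 5] = (0 8)(1 9 4)(2 3)(5 10)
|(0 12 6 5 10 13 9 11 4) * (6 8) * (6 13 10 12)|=|(0 6 5 12 8 13 9 11 4)|=9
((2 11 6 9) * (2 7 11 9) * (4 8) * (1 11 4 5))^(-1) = [0, 5, 6, 3, 7, 8, 11, 9, 4, 2, 10, 1] = (1 5 8 4 7 9 2 6 11)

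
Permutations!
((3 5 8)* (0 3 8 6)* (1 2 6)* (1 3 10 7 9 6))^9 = (0 6 9 7 10)(1 2)(3 5) = [6, 2, 1, 5, 4, 3, 9, 10, 8, 7, 0]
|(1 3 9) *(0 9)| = 4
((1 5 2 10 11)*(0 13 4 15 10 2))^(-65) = (0 5 1 11 10 15 4 13) = [5, 11, 2, 3, 13, 1, 6, 7, 8, 9, 15, 10, 12, 0, 14, 4]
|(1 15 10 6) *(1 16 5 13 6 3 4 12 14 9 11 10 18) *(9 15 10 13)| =|(1 10 3 4 12 14 15 18)(5 9 11 13 6 16)| =24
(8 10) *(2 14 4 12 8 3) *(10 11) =(2 14 4 12 8 11 10 3) =[0, 1, 14, 2, 12, 5, 6, 7, 11, 9, 3, 10, 8, 13, 4]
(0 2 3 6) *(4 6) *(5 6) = [2, 1, 3, 4, 5, 6, 0] = (0 2 3 4 5 6)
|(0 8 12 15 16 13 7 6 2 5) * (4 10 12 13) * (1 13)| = |(0 8 1 13 7 6 2 5)(4 10 12 15 16)| = 40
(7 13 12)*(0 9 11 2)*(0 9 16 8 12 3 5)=[16, 1, 9, 5, 4, 0, 6, 13, 12, 11, 10, 2, 7, 3, 14, 15, 8]=(0 16 8 12 7 13 3 5)(2 9 11)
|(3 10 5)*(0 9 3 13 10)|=3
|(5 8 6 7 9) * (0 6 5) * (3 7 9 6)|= 10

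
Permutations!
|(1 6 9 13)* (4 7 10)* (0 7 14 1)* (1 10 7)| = 15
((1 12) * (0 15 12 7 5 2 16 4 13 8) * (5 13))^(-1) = (0 8 13 7 1 12 15)(2 5 4 16) = [8, 12, 5, 3, 16, 4, 6, 1, 13, 9, 10, 11, 15, 7, 14, 0, 2]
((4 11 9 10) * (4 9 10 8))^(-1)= (4 8 9 10 11)= [0, 1, 2, 3, 8, 5, 6, 7, 9, 10, 11, 4]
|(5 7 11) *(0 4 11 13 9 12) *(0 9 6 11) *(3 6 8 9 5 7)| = 18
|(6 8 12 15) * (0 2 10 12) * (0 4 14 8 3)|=21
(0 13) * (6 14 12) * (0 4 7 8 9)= (0 13 4 7 8 9)(6 14 12)= [13, 1, 2, 3, 7, 5, 14, 8, 9, 0, 10, 11, 6, 4, 12]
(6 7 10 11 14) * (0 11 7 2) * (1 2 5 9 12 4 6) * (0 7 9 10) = (0 11 14 1 2 7)(4 6 5 10 9 12) = [11, 2, 7, 3, 6, 10, 5, 0, 8, 12, 9, 14, 4, 13, 1]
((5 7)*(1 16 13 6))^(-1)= (1 6 13 16)(5 7)= [0, 6, 2, 3, 4, 7, 13, 5, 8, 9, 10, 11, 12, 16, 14, 15, 1]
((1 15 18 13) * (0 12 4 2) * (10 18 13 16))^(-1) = [2, 13, 4, 3, 12, 5, 6, 7, 8, 9, 16, 11, 0, 15, 14, 1, 18, 17, 10] = (0 2 4 12)(1 13 15)(10 16 18)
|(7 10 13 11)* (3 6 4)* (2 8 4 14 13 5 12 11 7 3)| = |(2 8 4)(3 6 14 13 7 10 5 12 11)| = 9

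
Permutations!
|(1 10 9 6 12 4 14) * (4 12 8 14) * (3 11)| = |(1 10 9 6 8 14)(3 11)| = 6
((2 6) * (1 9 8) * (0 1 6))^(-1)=(0 2 6 8 9 1)=[2, 0, 6, 3, 4, 5, 8, 7, 9, 1]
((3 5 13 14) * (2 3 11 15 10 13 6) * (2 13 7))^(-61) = (2 7 10 15 11 14 13 6 5 3) = [0, 1, 7, 2, 4, 3, 5, 10, 8, 9, 15, 14, 12, 6, 13, 11]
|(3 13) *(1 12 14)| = |(1 12 14)(3 13)| = 6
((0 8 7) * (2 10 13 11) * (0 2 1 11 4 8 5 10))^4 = (0 4)(2 13)(5 8)(7 10) = [4, 1, 13, 3, 0, 8, 6, 10, 5, 9, 7, 11, 12, 2]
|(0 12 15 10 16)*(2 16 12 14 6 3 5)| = 21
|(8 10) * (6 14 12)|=|(6 14 12)(8 10)|=6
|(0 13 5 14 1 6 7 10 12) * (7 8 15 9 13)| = 8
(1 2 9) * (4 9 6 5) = (1 2 6 5 4 9) = [0, 2, 6, 3, 9, 4, 5, 7, 8, 1]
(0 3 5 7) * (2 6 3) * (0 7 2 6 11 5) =[6, 1, 11, 0, 4, 2, 3, 7, 8, 9, 10, 5] =(0 6 3)(2 11 5)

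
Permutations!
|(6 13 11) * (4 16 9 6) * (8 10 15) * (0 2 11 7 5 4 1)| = 84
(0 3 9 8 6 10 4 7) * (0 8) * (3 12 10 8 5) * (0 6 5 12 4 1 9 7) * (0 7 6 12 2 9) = [4, 0, 9, 6, 7, 3, 8, 2, 5, 12, 1, 11, 10] = (0 4 7 2 9 12 10 1)(3 6 8 5)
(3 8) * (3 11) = (3 8 11) = [0, 1, 2, 8, 4, 5, 6, 7, 11, 9, 10, 3]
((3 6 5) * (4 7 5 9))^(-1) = (3 5 7 4 9 6) = [0, 1, 2, 5, 9, 7, 3, 4, 8, 6]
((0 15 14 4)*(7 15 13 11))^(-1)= [4, 1, 2, 3, 14, 5, 6, 11, 8, 9, 10, 13, 12, 0, 15, 7]= (0 4 14 15 7 11 13)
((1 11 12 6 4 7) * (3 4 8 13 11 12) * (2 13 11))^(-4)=[0, 11, 2, 12, 6, 5, 4, 8, 7, 9, 10, 1, 3, 13]=(13)(1 11)(3 12)(4 6)(7 8)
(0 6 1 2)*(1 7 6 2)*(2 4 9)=(0 4 9 2)(6 7)=[4, 1, 0, 3, 9, 5, 7, 6, 8, 2]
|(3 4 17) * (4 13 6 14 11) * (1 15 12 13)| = |(1 15 12 13 6 14 11 4 17 3)| = 10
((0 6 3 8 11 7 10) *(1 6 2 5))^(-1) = (0 10 7 11 8 3 6 1 5 2) = [10, 5, 0, 6, 4, 2, 1, 11, 3, 9, 7, 8]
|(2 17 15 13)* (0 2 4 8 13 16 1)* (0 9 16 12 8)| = |(0 2 17 15 12 8 13 4)(1 9 16)| = 24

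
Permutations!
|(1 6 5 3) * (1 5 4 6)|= 2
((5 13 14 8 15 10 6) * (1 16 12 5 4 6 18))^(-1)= (1 18 10 15 8 14 13 5 12 16)(4 6)= [0, 18, 2, 3, 6, 12, 4, 7, 14, 9, 15, 11, 16, 5, 13, 8, 1, 17, 10]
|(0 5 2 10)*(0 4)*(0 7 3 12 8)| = 9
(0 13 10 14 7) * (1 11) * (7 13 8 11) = (0 8 11 1 7)(10 14 13) = [8, 7, 2, 3, 4, 5, 6, 0, 11, 9, 14, 1, 12, 10, 13]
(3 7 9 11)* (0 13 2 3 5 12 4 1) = (0 13 2 3 7 9 11 5 12 4 1) = [13, 0, 3, 7, 1, 12, 6, 9, 8, 11, 10, 5, 4, 2]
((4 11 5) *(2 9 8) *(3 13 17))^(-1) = (2 8 9)(3 17 13)(4 5 11) = [0, 1, 8, 17, 5, 11, 6, 7, 9, 2, 10, 4, 12, 3, 14, 15, 16, 13]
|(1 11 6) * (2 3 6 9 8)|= 7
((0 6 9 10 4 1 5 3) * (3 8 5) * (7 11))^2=(11)(0 9 4 3 6 10 1)=[9, 0, 2, 6, 3, 5, 10, 7, 8, 4, 1, 11]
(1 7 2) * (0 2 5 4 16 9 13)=(0 2 1 7 5 4 16 9 13)=[2, 7, 1, 3, 16, 4, 6, 5, 8, 13, 10, 11, 12, 0, 14, 15, 9]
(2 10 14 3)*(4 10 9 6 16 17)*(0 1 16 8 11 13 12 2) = (0 1 16 17 4 10 14 3)(2 9 6 8 11 13 12) = [1, 16, 9, 0, 10, 5, 8, 7, 11, 6, 14, 13, 2, 12, 3, 15, 17, 4]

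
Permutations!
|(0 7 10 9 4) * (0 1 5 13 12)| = |(0 7 10 9 4 1 5 13 12)| = 9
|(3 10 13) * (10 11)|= |(3 11 10 13)|= 4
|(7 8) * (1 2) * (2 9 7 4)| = 6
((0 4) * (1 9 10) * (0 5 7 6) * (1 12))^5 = (1 9 10 12) = [0, 9, 2, 3, 4, 5, 6, 7, 8, 10, 12, 11, 1]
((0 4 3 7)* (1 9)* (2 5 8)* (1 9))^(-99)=(9)(0 4 3 7)=[4, 1, 2, 7, 3, 5, 6, 0, 8, 9]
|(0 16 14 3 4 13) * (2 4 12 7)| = 9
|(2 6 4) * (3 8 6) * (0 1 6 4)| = |(0 1 6)(2 3 8 4)| = 12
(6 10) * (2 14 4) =(2 14 4)(6 10) =[0, 1, 14, 3, 2, 5, 10, 7, 8, 9, 6, 11, 12, 13, 4]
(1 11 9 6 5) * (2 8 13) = (1 11 9 6 5)(2 8 13) = [0, 11, 8, 3, 4, 1, 5, 7, 13, 6, 10, 9, 12, 2]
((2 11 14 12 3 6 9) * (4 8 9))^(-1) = (2 9 8 4 6 3 12 14 11) = [0, 1, 9, 12, 6, 5, 3, 7, 4, 8, 10, 2, 14, 13, 11]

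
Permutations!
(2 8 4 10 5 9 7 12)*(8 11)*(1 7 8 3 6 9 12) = (1 7)(2 11 3 6 9 8 4 10 5 12) = [0, 7, 11, 6, 10, 12, 9, 1, 4, 8, 5, 3, 2]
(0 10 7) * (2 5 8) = (0 10 7)(2 5 8) = [10, 1, 5, 3, 4, 8, 6, 0, 2, 9, 7]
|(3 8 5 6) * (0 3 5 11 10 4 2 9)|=|(0 3 8 11 10 4 2 9)(5 6)|=8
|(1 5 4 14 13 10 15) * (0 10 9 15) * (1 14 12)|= 4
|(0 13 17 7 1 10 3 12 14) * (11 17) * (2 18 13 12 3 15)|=9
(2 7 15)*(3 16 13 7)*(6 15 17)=(2 3 16 13 7 17 6 15)=[0, 1, 3, 16, 4, 5, 15, 17, 8, 9, 10, 11, 12, 7, 14, 2, 13, 6]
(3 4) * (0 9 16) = [9, 1, 2, 4, 3, 5, 6, 7, 8, 16, 10, 11, 12, 13, 14, 15, 0] = (0 9 16)(3 4)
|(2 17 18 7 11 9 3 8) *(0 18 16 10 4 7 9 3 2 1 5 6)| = |(0 18 9 2 17 16 10 4 7 11 3 8 1 5 6)| = 15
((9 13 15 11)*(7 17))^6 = (17)(9 15)(11 13) = [0, 1, 2, 3, 4, 5, 6, 7, 8, 15, 10, 13, 12, 11, 14, 9, 16, 17]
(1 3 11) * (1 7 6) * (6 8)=(1 3 11 7 8 6)=[0, 3, 2, 11, 4, 5, 1, 8, 6, 9, 10, 7]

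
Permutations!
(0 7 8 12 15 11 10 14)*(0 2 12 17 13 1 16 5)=(0 7 8 17 13 1 16 5)(2 12 15 11 10 14)=[7, 16, 12, 3, 4, 0, 6, 8, 17, 9, 14, 10, 15, 1, 2, 11, 5, 13]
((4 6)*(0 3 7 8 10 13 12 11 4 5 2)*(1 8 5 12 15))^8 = (0 5 3 2 7)(1 13 8 15 10) = [5, 13, 7, 2, 4, 3, 6, 0, 15, 9, 1, 11, 12, 8, 14, 10]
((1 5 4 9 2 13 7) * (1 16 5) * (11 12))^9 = (2 7 5 9 13 16 4)(11 12) = [0, 1, 7, 3, 2, 9, 6, 5, 8, 13, 10, 12, 11, 16, 14, 15, 4]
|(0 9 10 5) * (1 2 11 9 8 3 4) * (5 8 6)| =|(0 6 5)(1 2 11 9 10 8 3 4)| =24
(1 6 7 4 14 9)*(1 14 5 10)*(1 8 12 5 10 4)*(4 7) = (1 6 4 10 8 12 5 7)(9 14) = [0, 6, 2, 3, 10, 7, 4, 1, 12, 14, 8, 11, 5, 13, 9]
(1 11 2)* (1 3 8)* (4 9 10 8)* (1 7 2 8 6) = (1 11 8 7 2 3 4 9 10 6) = [0, 11, 3, 4, 9, 5, 1, 2, 7, 10, 6, 8]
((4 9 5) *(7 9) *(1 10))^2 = [0, 1, 2, 3, 9, 7, 6, 5, 8, 4, 10] = (10)(4 9)(5 7)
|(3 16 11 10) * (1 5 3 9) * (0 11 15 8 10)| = 8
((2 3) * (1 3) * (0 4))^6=(4)=[0, 1, 2, 3, 4]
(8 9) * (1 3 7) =[0, 3, 2, 7, 4, 5, 6, 1, 9, 8] =(1 3 7)(8 9)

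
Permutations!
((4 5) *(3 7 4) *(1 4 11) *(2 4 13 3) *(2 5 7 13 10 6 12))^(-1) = (1 11 7 4 2 12 6 10)(3 13) = [0, 11, 12, 13, 2, 5, 10, 4, 8, 9, 1, 7, 6, 3]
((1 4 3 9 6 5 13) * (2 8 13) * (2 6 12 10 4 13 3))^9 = (1 13)(2 3 12 4 8 9 10)(5 6) = [0, 13, 3, 12, 8, 6, 5, 7, 9, 10, 2, 11, 4, 1]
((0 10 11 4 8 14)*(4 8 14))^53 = (0 14 4 8 11 10) = [14, 1, 2, 3, 8, 5, 6, 7, 11, 9, 0, 10, 12, 13, 4]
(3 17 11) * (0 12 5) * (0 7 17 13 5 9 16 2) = [12, 1, 0, 13, 4, 7, 6, 17, 8, 16, 10, 3, 9, 5, 14, 15, 2, 11] = (0 12 9 16 2)(3 13 5 7 17 11)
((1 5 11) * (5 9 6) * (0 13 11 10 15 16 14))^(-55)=[0, 1, 2, 3, 4, 5, 6, 7, 8, 9, 10, 11, 12, 13, 14, 15, 16]=(16)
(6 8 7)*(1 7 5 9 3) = (1 7 6 8 5 9 3) = [0, 7, 2, 1, 4, 9, 8, 6, 5, 3]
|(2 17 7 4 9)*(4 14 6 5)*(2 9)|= |(2 17 7 14 6 5 4)|= 7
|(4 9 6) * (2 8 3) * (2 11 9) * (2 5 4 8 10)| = 10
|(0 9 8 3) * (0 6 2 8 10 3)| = |(0 9 10 3 6 2 8)| = 7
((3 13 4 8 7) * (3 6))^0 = (13) = [0, 1, 2, 3, 4, 5, 6, 7, 8, 9, 10, 11, 12, 13]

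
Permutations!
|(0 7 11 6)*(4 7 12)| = 6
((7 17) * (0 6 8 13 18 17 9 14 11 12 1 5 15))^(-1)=(0 15 5 1 12 11 14 9 7 17 18 13 8 6)=[15, 12, 2, 3, 4, 1, 0, 17, 6, 7, 10, 14, 11, 8, 9, 5, 16, 18, 13]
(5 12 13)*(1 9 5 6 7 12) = (1 9 5)(6 7 12 13) = [0, 9, 2, 3, 4, 1, 7, 12, 8, 5, 10, 11, 13, 6]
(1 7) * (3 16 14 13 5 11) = [0, 7, 2, 16, 4, 11, 6, 1, 8, 9, 10, 3, 12, 5, 13, 15, 14] = (1 7)(3 16 14 13 5 11)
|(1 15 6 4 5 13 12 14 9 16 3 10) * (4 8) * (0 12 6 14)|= |(0 12)(1 15 14 9 16 3 10)(4 5 13 6 8)|= 70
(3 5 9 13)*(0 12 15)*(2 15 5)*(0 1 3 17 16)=[12, 3, 15, 2, 4, 9, 6, 7, 8, 13, 10, 11, 5, 17, 14, 1, 0, 16]=(0 12 5 9 13 17 16)(1 3 2 15)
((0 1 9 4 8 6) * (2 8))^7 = (9) = [0, 1, 2, 3, 4, 5, 6, 7, 8, 9]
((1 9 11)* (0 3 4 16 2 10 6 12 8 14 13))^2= [4, 11, 6, 16, 2, 5, 8, 7, 13, 1, 12, 9, 14, 3, 0, 15, 10]= (0 4 2 6 8 13 3 16 10 12 14)(1 11 9)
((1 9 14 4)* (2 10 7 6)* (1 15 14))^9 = (15)(1 9)(2 10 7 6) = [0, 9, 10, 3, 4, 5, 2, 6, 8, 1, 7, 11, 12, 13, 14, 15]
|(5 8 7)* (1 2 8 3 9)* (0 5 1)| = |(0 5 3 9)(1 2 8 7)| = 4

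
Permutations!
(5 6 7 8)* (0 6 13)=(0 6 7 8 5 13)=[6, 1, 2, 3, 4, 13, 7, 8, 5, 9, 10, 11, 12, 0]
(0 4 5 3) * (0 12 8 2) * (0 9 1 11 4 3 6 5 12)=(0 3)(1 11 4 12 8 2 9)(5 6)=[3, 11, 9, 0, 12, 6, 5, 7, 2, 1, 10, 4, 8]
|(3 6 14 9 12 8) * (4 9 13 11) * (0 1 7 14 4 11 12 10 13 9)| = |(0 1 7 14 9 10 13 12 8 3 6 4)| = 12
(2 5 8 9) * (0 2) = (0 2 5 8 9) = [2, 1, 5, 3, 4, 8, 6, 7, 9, 0]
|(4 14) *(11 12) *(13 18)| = 2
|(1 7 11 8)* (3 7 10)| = |(1 10 3 7 11 8)| = 6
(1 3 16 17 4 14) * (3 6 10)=[0, 6, 2, 16, 14, 5, 10, 7, 8, 9, 3, 11, 12, 13, 1, 15, 17, 4]=(1 6 10 3 16 17 4 14)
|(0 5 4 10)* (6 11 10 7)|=|(0 5 4 7 6 11 10)|=7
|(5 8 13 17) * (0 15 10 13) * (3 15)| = 8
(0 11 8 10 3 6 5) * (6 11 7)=[7, 1, 2, 11, 4, 0, 5, 6, 10, 9, 3, 8]=(0 7 6 5)(3 11 8 10)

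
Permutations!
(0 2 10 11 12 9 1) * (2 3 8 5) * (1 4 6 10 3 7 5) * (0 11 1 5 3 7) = (1 11 12 9 4 6 10)(2 7 3 8 5) = [0, 11, 7, 8, 6, 2, 10, 3, 5, 4, 1, 12, 9]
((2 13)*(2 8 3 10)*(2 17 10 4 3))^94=(17)(2 13 8)=[0, 1, 13, 3, 4, 5, 6, 7, 2, 9, 10, 11, 12, 8, 14, 15, 16, 17]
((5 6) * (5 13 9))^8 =(13) =[0, 1, 2, 3, 4, 5, 6, 7, 8, 9, 10, 11, 12, 13]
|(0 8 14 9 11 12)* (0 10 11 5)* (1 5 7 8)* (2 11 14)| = |(0 1 5)(2 11 12 10 14 9 7 8)| = 24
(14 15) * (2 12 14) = (2 12 14 15) = [0, 1, 12, 3, 4, 5, 6, 7, 8, 9, 10, 11, 14, 13, 15, 2]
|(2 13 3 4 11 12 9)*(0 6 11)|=|(0 6 11 12 9 2 13 3 4)|=9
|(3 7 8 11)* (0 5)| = 4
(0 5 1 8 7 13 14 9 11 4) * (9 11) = (0 5 1 8 7 13 14 11 4) = [5, 8, 2, 3, 0, 1, 6, 13, 7, 9, 10, 4, 12, 14, 11]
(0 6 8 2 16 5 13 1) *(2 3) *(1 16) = (0 6 8 3 2 1)(5 13 16) = [6, 0, 1, 2, 4, 13, 8, 7, 3, 9, 10, 11, 12, 16, 14, 15, 5]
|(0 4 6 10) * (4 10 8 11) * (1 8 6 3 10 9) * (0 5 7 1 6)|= 24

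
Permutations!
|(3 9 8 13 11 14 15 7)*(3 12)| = 9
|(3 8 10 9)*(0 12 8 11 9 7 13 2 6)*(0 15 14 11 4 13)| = |(0 12 8 10 7)(2 6 15 14 11 9 3 4 13)| = 45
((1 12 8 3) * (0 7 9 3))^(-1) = [8, 3, 2, 9, 4, 5, 6, 0, 12, 7, 10, 11, 1] = (0 8 12 1 3 9 7)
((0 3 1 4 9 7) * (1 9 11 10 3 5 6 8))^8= (0 3 4 6 7 10 1 5 9 11 8)= [3, 5, 2, 4, 6, 9, 7, 10, 0, 11, 1, 8]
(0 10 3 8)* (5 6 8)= (0 10 3 5 6 8)= [10, 1, 2, 5, 4, 6, 8, 7, 0, 9, 3]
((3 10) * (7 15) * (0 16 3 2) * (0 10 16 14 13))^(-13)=[13, 1, 10, 16, 4, 5, 6, 15, 8, 9, 2, 11, 12, 14, 0, 7, 3]=(0 13 14)(2 10)(3 16)(7 15)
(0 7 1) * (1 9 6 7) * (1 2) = [2, 0, 1, 3, 4, 5, 7, 9, 8, 6] = (0 2 1)(6 7 9)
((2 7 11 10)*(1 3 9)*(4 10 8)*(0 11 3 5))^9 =(0 1 3 2 4 11 5 9 7 10 8) =[1, 3, 4, 2, 11, 9, 6, 10, 0, 7, 8, 5]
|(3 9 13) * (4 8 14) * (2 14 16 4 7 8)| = 6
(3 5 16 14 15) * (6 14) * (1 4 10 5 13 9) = (1 4 10 5 16 6 14 15 3 13 9) = [0, 4, 2, 13, 10, 16, 14, 7, 8, 1, 5, 11, 12, 9, 15, 3, 6]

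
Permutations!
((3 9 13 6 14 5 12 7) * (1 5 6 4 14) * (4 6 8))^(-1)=(1 6 13 9 3 7 12 5)(4 8 14)=[0, 6, 2, 7, 8, 1, 13, 12, 14, 3, 10, 11, 5, 9, 4]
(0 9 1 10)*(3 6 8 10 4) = (0 9 1 4 3 6 8 10) = [9, 4, 2, 6, 3, 5, 8, 7, 10, 1, 0]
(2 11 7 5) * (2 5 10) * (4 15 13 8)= (2 11 7 10)(4 15 13 8)= [0, 1, 11, 3, 15, 5, 6, 10, 4, 9, 2, 7, 12, 8, 14, 13]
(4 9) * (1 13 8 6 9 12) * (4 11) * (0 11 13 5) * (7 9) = (0 11 4 12 1 5)(6 7 9 13 8) = [11, 5, 2, 3, 12, 0, 7, 9, 6, 13, 10, 4, 1, 8]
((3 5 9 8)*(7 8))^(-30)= [0, 1, 2, 3, 4, 5, 6, 7, 8, 9]= (9)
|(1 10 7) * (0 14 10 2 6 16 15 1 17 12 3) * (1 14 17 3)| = |(0 17 12 1 2 6 16 15 14 10 7 3)| = 12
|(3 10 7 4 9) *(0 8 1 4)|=8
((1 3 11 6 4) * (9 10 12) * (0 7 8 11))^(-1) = (0 3 1 4 6 11 8 7)(9 12 10) = [3, 4, 2, 1, 6, 5, 11, 0, 7, 12, 9, 8, 10]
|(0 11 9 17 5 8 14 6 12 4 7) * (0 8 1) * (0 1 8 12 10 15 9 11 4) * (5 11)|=|(0 4 7 12)(5 8 14 6 10 15 9 17 11)|=36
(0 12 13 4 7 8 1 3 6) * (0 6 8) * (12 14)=(0 14 12 13 4 7)(1 3 8)=[14, 3, 2, 8, 7, 5, 6, 0, 1, 9, 10, 11, 13, 4, 12]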